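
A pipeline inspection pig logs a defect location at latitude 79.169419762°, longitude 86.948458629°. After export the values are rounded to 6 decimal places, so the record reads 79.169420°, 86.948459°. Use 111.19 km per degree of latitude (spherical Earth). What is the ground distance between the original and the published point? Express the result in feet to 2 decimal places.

The latitude changed by -0.000000238° and the longitude by -0.000000371°.
N–S: -0.000000238° × 111190 m/° = -0.0264632 m.
E–W at 79.1694°: -0.000000371° × 111190 × cos 79.1694° = -0.000000371 × 111190 × 0.1879 ≈ -0.00775138 m.
Combined displacement = (0.0264632² + 0.00775138²)^½ ≈ 0.0275751 m.
Converting: 0.0275751 m × 3.2808 ft/m ≈ 0.090469 ft.

0.09 feet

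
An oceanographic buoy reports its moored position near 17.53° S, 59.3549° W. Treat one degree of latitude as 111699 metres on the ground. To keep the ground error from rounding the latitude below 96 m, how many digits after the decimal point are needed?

3

One degree of latitude covers 111699 m.
With N decimal places the half-ulp bound is 0.5·10⁻ᴺ°, or 0.5·10⁻ᴺ × 111699 m on the ground.
Setting 55849.5 × 10⁻ᴺ ≤ 96 gives 10ᴺ ≥ 581.8, i.e. N ≥ 2.76.
N = 2 would give 558 m (too coarse); N = 3 gives 55.8 m ≤ 96 m.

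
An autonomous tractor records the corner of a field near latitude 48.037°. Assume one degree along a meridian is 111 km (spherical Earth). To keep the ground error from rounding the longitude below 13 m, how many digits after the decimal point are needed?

4 decimal places

At 48.037° one degree of longitude covers 111000 × cos 48.037° ≈ 111000 × 0.6687 ≈ 74220.2 m.
N decimal places → at most half a unit in the last place, 0.5 × 10⁻ᴺ° = 74220.2/2 × 10⁻ᴺ m.
Need 0.5 × 74220.2 × 10⁻ᴺ ≤ 13 → 10⁻ᴺ ≤ 3.503e-04, so N ≥ 3.46.
So 4 decimal places suffice (3.71 m); 3 would allow up to 37.1 m.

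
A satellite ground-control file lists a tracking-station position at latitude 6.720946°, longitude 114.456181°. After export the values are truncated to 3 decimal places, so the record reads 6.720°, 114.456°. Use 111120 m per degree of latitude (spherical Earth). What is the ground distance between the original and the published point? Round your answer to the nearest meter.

107 meters

Δlat = 6.720946 − 6.720 = +0.000946°; Δlon = 114.456181 − 114.456 = +0.000181°.
N–S: 0.000946° × 111120 m/° = 105.12 m.
E–W at 6.72°: 0.000181° × 111120 × cos 6.72° = 0.000181 × 111120 × 0.9931 ≈ 19.9745 m.
Combined displacement = (105.12² + 19.9745²)^½ ≈ 107 m.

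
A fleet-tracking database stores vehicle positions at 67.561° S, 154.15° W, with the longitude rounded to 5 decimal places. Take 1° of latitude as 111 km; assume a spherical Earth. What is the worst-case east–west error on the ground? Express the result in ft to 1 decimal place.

Rounding to 5 decimal places leaves the longitude within ±5e-06° of the true value.
One degree of longitude at 67.561° is 111000 × cos 67.561° ≈ 111000 × 0.3817 = 42368.7 m.
Maximum E–W displacement: 5e-06 × 42368.7 = 0.211843 m.
Converting: 0.211843 m × 3.2808 ft/m ≈ 0.69502 ft.

0.7 ft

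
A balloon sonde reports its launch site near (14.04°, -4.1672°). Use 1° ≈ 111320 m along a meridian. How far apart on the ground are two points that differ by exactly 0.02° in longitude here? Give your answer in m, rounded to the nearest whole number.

At 14.04° a degree of longitude is 111320 × cos 14.04° ≈ 107994 m, so 0.02° corresponds to 2159.89 m.

2160 m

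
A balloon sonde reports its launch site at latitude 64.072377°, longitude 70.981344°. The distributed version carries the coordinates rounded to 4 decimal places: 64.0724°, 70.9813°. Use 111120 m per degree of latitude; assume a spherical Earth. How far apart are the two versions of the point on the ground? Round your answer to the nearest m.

Δlat = 64.072377 − 64.0724 = -0.000023°; Δlon = 70.981344 − 70.9813 = +0.000044°.
N–S: -0.000023° × 111120 m/° = -2.55576 m.
E–W at 64.0724°: 0.000044° × 111120 × cos 64.0724° = 0.000044 × 111120 × 0.4372 ≈ 2.13776 m.
Combined displacement = (2.55576² + 2.13776²)^½ ≈ 3.33196 m.

3 m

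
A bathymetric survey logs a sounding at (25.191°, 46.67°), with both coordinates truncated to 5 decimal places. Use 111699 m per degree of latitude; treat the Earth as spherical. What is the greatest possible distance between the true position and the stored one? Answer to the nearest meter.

Truncating at 5 decimal places can drop up to a full unit in the last place, so each coordinate may be off by as much as 1e-05°.
North–south component: 1e-05° × 111699 = 1.11699 m.
E–W at 25.191°: 1e-05° × 111699 × cos 25.191° = 1e-05 × 111699 × 0.9049 ≈ 1.01076 m.
The two errors are perpendicular, so the maximum displacement is √(1.11699² + 1.01076²) ≈ 1.50642 m.

2 meters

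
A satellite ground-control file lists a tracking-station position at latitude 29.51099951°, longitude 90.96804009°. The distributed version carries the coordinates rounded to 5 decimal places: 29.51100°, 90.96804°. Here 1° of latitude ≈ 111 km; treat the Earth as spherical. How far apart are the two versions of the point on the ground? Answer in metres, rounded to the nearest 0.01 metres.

0.06 metres

Δlat = 29.51099951 − 29.51100 = -0.00000049°; Δlon = 90.96804009 − 90.96804 = +0.00000009°.
N–S: -0.00000049° × 111000 m/° = -0.05439 m.
E–W at 29.511°: 0.00000009° × 111000 × cos 29.511° = 0.00000009 × 111000 × 0.8703 ≈ 0.00869391 m.
Distance: √(0.05439² + 0.00869391²) ≈ 0.0550805 m.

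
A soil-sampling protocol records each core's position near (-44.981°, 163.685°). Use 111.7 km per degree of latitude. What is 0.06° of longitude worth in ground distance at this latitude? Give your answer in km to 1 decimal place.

4.7 km

0.06° of longitude at 44.981° is 0.06 × 111700 × cos 44.981° ≈ 0.06 × 79010 = 4740.6 m.
That is 4740.6 m = 4.7406 km.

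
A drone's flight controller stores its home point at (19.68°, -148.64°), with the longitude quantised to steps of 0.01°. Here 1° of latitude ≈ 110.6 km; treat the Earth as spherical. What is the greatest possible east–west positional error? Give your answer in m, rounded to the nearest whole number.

521 m

With a 0.01° grid the true value lies within half a step, ±0.01°/2 = ±0.005°, of the stored one.
Parallels shrink by cos φ, so at 19.68° a degree of longitude is 110600 × 0.9416 ≈ 104140 m.
Maximum E–W displacement: 0.005 × 104140 = 520.698 m.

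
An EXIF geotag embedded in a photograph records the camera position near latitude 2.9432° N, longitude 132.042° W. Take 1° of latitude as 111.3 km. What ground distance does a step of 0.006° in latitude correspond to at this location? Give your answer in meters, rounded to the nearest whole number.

0.006° × 111300 m/° = 667.8 m.

668 meters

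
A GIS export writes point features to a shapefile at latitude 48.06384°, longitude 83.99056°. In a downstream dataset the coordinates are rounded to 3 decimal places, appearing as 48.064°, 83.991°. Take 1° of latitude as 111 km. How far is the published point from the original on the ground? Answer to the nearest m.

37 m

The latitude changed by -0.00016° and the longitude by -0.00044°.
N–S: -0.00016° × 111000 m/° = -17.76 m.
East–west at this latitude: -0.00044° × 111000 × cos 48.064° ≈ -0.00044 × 74181.3 = -32.6398 m.
Hypotenuse of the two orthogonal shifts: √(17.76² + 32.6398²) = 37.1587 m.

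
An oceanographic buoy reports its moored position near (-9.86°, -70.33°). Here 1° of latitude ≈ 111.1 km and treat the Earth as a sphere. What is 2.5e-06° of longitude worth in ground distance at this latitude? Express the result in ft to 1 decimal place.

At 9.86° a degree of longitude is 111100 × cos 9.86° ≈ 109459 m, so 2.5e-06° corresponds to 0.273647 m.
In feet: 0.273647 m ÷ 0.3048 ≈ 0.89779 ft.

0.9 ft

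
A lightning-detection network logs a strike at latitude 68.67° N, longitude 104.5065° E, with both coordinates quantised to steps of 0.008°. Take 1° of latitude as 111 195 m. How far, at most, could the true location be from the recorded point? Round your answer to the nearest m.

With a 0.008° grid the true value lies within half a step, ±0.008°/2 = ±0.004°, of the stored one.
N–S: 0.004° × 111195 m/° = 444.78 m.
Longitude error → 0.004 × 111195 × cos 68.67° = 0.004 × 111195 × 0.3637 ≈ 161.784 m.
Combining orthogonally: (444.78² + 161.784²)^½ ≈ 473.29 m.

473 m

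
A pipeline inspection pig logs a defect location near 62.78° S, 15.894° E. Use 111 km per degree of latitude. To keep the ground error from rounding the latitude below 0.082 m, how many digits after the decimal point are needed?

6 decimal places

One degree of latitude covers 111000 m.
N decimal places → at most half a unit in the last place, 0.5 × 10⁻ᴺ° = 111000/2 × 10⁻ᴺ m.
Need 0.5 × 111000 × 10⁻ᴺ ≤ 0.082 → 10⁻ᴺ ≤ 1.477e-06, so N ≥ 5.83.
At 5 places the error can reach 0.555 m, but 6 places keeps it to 0.0555 m.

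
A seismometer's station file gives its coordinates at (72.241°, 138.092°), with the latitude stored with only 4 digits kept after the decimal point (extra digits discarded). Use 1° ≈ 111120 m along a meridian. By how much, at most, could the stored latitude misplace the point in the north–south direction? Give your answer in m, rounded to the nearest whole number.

Truncating at 4 decimal places can drop up to a full unit in the last place, so the latitude may be off by as much as 0.0001°.
North–south distance: 0.0001° × 111120 m/° = 11.112 m.

11 m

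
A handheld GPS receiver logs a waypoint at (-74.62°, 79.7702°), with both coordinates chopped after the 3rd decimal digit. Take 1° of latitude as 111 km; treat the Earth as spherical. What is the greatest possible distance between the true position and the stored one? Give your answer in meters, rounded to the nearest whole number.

Truncating at 3 decimal places can drop up to a full unit in the last place, so each coordinate may be off by as much as 0.001°.
North–south component: 0.001° × 111000 = 111 m.
Longitude error → 0.001 × 111000 × cos 74.62° = 0.001 × 111000 × 0.2652 ≈ 29.4394 m.
Worst case both components are at the extreme and orthogonal: √(111² + 29.4394²) ≈ 114.838 m.

115 meters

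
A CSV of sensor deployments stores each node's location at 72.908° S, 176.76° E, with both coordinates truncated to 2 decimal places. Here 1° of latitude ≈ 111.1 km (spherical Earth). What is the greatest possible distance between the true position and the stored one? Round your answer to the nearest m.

Truncating at 2 decimal places can drop up to a full unit in the last place, so each coordinate may be off by as much as 0.01°.
Latitude error → 0.01 × 111100 = 1111 m along the meridian.
East–west component at 72.908°: 0.01° × 111100 × cos 72.908° ≈ 0.01 × 32653.1 ≈ 326.531 m.
The two errors are perpendicular, so the maximum displacement is √(1111² + 326.531²) ≈ 1157.99 m.

1158 m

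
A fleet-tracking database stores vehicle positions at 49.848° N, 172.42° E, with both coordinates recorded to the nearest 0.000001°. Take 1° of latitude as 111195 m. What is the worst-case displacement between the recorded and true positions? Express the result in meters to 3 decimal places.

Rounding to 6 decimal places leaves each coordinate within ±5e-07° of the true value.
Latitude error → 5e-07 × 111195 = 0.0555975 m along the meridian.
E–W at 49.848°: 5e-07° × 111195 × cos 49.848° = 5e-07 × 111195 × 0.6448 ≈ 0.0358502 m.
Combining orthogonally: (0.0555975² + 0.0358502²)^½ ≈ 0.0661538 m.

0.066 meters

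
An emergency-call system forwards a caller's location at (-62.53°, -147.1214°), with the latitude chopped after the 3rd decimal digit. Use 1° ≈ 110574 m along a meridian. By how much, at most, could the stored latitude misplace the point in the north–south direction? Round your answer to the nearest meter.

111 meters

Truncating at 3 decimal places can drop up to a full unit in the last place, so the latitude may be off by as much as 0.001°.
So the N–S error is at most 0.001 × 110574 = 110.574 m.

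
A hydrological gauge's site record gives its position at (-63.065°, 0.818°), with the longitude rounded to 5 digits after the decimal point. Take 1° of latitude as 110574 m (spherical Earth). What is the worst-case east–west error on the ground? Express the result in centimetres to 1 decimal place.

Rounding to 5 decimal places leaves the longitude within ±5e-06° of the true value.
Parallels shrink by cos φ, so at 63.065° a degree of longitude is 110574 × 0.4530 ≈ 50087.7 m.
So at most 5e-06° × 50087.7 ≈ 0.250439 m east–west.
That is 0.250439 m = 25.044 cm.

25.0 centimetres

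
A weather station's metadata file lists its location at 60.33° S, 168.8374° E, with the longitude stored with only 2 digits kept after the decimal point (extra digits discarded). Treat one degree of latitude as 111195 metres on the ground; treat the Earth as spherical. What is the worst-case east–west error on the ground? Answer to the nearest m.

550 m

Truncating at 2 decimal places can drop up to a full unit in the last place, so the longitude may be off by as much as 0.01°.
One degree of longitude at 60.33° is 111195 × cos 60.33° ≈ 111195 × 0.4950 = 55041.9 m.
East–west error: 0.01° × 55041.9 m/° ≈ 550.419 m.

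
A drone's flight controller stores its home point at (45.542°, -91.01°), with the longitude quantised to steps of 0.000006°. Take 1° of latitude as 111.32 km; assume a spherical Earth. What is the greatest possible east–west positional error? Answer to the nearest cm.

With a 0.000006° grid the true value lies within half a step, ±0.000006°/2 = ±3e-06°, of the stored one.
Parallels shrink by cos φ, so at 45.542° a degree of longitude is 111320 × 0.7004 ≈ 77967 m.
Maximum E–W displacement: 3e-06 × 77967 = 0.233901 m.
That is 0.233901 m = 23.39 cm.

23 cm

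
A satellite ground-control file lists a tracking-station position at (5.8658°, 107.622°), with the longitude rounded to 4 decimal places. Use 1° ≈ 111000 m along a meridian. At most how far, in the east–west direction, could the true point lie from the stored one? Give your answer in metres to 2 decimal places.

Rounding to 4 decimal places leaves the longitude within ±5e-05° of the true value.
Parallels shrink by cos φ, so at 5.8658° a degree of longitude is 111000 × 0.9948 ≈ 110419 m.
So at most 5e-05° × 110419 ≈ 5.52094 m east–west.

5.52 metres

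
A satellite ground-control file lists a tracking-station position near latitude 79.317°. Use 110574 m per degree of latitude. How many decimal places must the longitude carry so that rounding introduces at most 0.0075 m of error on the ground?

7 decimal places

At 79.317° one degree of longitude covers 110574 × cos 79.317° ≈ 110574 × 0.1854 ≈ 20497.7 m.
With N decimal places the half-ulp bound is 0.5·10⁻ᴺ°, or 0.5·10⁻ᴺ × 20497.7 m on the ground.
Setting 10248.8 × 10⁻ᴺ ≤ 0.0075 gives 10ᴺ ≥ 1.367e+06, i.e. N ≥ 6.14.
So 7 decimal places suffice (0.00102 m); 6 would allow up to 0.0102 m.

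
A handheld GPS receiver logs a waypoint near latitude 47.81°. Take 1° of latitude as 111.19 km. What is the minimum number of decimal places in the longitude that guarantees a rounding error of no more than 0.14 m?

6 decimal places

At 47.81° one degree of longitude covers 111190 × cos 47.81° ≈ 111190 × 0.6716 ≈ 74674.2 m.
N decimal places → at most half a unit in the last place, 0.5 × 10⁻ᴺ° = 74674.2/2 × 10⁻ᴺ m.
Setting 37337.1 × 10⁻ᴺ ≤ 0.14 gives 10ᴺ ≥ 2.667e+05, i.e. N ≥ 5.43.
At 5 places the error can reach 0.373 m, but 6 places keeps it to 0.0373 m.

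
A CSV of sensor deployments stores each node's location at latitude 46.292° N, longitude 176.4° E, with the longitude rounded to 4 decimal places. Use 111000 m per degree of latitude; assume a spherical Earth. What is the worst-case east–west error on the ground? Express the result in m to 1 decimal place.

Rounding to 4 decimal places leaves the longitude within ±5e-05° of the true value.
At latitude 46.292° a degree of longitude spans 111000 m × cos 46.292° = 111000 × 0.6910 ≈ 76699.2 m.
So at most 5e-05° × 76699.2 ≈ 3.83496 m east–west.

3.8 m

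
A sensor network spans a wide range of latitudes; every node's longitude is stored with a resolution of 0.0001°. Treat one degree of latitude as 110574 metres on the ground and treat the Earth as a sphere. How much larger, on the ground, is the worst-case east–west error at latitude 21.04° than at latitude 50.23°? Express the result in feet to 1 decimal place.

5.3 feet

With a 0.0001° grid the true value lies within half a step, ±0.0001°/2 = ±5e-05°, of the stored one.
At 21.04°: 5e-05° × 110574 × cos 21.04° = 5e-05 × 110574 × 0.9333 ≈ 5.1601 m.
At 50.23°: 5e-05° × 110574 × cos 50.23° = 5e-05 × 110574 × 0.6397 ≈ 3.5367 m.
So the lower-latitude error exceeds the higher by 5.1601 − 3.5367 = 1.6234 m.
In feet: 1.62335 m ÷ 0.3048 ≈ 5.326 ft.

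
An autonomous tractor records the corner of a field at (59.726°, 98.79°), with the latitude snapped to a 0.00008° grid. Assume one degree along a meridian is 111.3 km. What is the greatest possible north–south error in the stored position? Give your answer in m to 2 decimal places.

4.45 m

With a 0.00008° grid the true value lies within half a step, ±0.00008°/2 = ±4e-05°, of the stored one.
So the N–S error is at most 4e-05 × 111300 = 4.452 m.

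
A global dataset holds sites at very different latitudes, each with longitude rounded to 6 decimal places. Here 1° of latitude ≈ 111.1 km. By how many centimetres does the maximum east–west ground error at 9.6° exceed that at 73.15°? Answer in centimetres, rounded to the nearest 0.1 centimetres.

Rounding to 6 decimal places leaves the longitude within ±5e-07° of the true value.
Error at 9.6° = 5e-07° × 111100 × cos 9.6° ≈ 0.05555 × 0.9860 = 0.054772 m.
At 73.15°: 5e-07° × 111100 × cos 73.15° = 5e-07 × 111100 × 0.2899 ≈ 0.016102 m.
So the lower-latitude error exceeds the higher by 0.054772 − 0.016102 = 0.03867 m.
That is 0.03867 m = 3.867 cm.

3.9 centimetres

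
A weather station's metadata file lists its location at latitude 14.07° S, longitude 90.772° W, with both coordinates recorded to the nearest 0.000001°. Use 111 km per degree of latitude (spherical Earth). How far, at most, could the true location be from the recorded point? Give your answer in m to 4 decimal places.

Rounding to 6 decimal places leaves each coordinate within ±5e-07° of the true value.
North–south component: 5e-07° × 111000 = 0.0555 m.
East–west component at 14.07°: 5e-07° × 111000 × cos 14.07° ≈ 5e-07 × 107670 ≈ 0.053835 m.
Combining orthogonally: (0.0555² + 0.053835²)^½ ≈ 0.0773205 m.

0.0773 m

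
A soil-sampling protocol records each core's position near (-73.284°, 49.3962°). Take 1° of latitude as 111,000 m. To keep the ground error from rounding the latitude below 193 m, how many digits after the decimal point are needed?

One degree of latitude covers 111000 m.
Rounding to N decimal places gives at most 0.5 × 10⁻ᴺ degrees of error, i.e. 0.5 × 10⁻ᴺ × 111000 m.
Setting 55500 × 10⁻ᴺ ≤ 193 gives 10ᴺ ≥ 287.6, i.e. N ≥ 2.46.
So 3 decimal places suffice (55.5 m); 2 would allow up to 555 m.

3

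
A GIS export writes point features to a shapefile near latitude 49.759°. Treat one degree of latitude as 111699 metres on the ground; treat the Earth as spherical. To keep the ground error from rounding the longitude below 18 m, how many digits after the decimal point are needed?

At 49.759° one degree of longitude covers 111699 × cos 49.759° ≈ 111699 × 0.6460 ≈ 72158 m.
Rounding to N decimal places gives at most 0.5 × 10⁻ᴺ degrees of error, i.e. 0.5 × 10⁻ᴺ × 72158 m.
Need 0.5 × 72158 × 10⁻ᴺ ≤ 18 → 10⁻ᴺ ≤ 4.989e-04, so N ≥ 3.30.
N = 3 would give 36.1 m (too coarse); N = 4 gives 3.61 m ≤ 18 m.

4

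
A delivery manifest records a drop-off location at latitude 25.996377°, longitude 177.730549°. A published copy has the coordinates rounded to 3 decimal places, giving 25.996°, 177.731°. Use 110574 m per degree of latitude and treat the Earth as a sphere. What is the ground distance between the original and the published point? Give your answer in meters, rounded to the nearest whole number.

The latitude changed by +0.000377° and the longitude by -0.000451°.
N–S: 0.000377° × 110574 m/° = 41.6864 m.
East–west at this latitude: -0.000451° × 110574 × cos 25.996° ≈ -0.000451 × 99386.6 = -44.8234 m.
Distance: √(41.6864² + 44.8234²) ≈ 61.2118 m.

61 meters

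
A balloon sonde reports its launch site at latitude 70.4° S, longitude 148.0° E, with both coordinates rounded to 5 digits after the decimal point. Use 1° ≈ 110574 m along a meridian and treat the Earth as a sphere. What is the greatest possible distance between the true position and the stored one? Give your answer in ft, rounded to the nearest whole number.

2 ft

Rounding to 5 decimal places leaves each coordinate within ±5e-06° of the true value.
North–south component: 5e-06° × 110574 = 0.55287 m.
Longitude error → 5e-06 × 110574 × cos 70.4° = 5e-06 × 110574 × 0.3355 ≈ 0.185461 m.
Combining orthogonally: (0.55287² + 0.185461²)^½ ≈ 0.583148 m.
In feet: 0.583148 m ÷ 0.3048 ≈ 1.9132 ft.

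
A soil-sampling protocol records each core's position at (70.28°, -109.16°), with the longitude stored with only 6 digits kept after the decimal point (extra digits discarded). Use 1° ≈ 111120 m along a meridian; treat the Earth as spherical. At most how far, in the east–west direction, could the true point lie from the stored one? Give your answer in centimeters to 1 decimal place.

3.7 centimeters

Truncating at 6 decimal places can drop up to a full unit in the last place, so the longitude may be off by as much as 1e-06°.
At latitude 70.28° a degree of longitude spans 111120 m × cos 70.28° = 111120 × 0.3374 ≈ 37494.5 m.
So at most 1e-06° × 37494.5 ≈ 0.0374945 m east–west.
That is 0.0374945 m = 3.7495 cm.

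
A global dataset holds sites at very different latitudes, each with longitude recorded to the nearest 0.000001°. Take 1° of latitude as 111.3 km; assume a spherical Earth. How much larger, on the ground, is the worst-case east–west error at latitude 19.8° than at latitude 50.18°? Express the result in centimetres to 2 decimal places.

Rounding to 6 decimal places leaves the longitude within ±5e-07° of the true value.
Error at 19.8° = 5e-07° × 111300 × cos 19.8° ≈ 0.05565 × 0.9409 = 0.05236 m.
At 50.18°: 5e-07° × 111300 × cos 50.18° = 5e-07 × 111300 × 0.6404 ≈ 0.035637 m.
Difference: 0.05236 − 0.035637 = 0.016723 m.
That is 0.016723 m = 1.6723 cm.

1.67 centimetres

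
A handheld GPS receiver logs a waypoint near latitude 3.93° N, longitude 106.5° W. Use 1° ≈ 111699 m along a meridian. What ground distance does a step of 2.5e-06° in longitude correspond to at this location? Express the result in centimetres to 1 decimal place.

At 3.93° a degree of longitude is 111699 × cos 3.93° ≈ 111436 m, so 2.5e-06° corresponds to 0.278591 m.
That is 0.278591 m = 27.859 cm.

27.9 centimetres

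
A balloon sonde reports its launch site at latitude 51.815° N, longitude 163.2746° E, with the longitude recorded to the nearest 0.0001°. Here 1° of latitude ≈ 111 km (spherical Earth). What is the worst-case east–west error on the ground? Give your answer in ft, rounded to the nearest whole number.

11 ft

Rounding to 4 decimal places leaves the longitude within ±5e-05° of the true value.
Parallels shrink by cos φ, so at 51.815° a degree of longitude is 111000 × 0.6182 ≈ 68620.5 m.
Maximum E–W displacement: 5e-05 × 68620.5 = 3.43102 m.
In feet: 3.43102 m ÷ 0.3048 ≈ 11.257 ft.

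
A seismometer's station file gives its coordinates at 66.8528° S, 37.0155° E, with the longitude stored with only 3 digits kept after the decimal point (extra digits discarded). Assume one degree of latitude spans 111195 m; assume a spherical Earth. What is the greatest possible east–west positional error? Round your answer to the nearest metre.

44 metres

Truncating at 3 decimal places can drop up to a full unit in the last place, so the longitude may be off by as much as 0.001°.
At latitude 66.8528° a degree of longitude spans 111195 m × cos 66.8528° = 111195 × 0.3931 ≈ 43710.2 m.
East–west error: 0.001° × 43710.2 m/° ≈ 43.7102 m.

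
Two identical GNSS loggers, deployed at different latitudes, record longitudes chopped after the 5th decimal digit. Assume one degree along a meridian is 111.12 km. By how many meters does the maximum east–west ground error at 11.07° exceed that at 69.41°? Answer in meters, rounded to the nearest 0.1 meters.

0.7 meters

Truncating at 5 decimal places can drop up to a full unit in the last place, so the longitude may be off by as much as 1e-05°.
At 11.07°: 1e-05° × 111120 × cos 11.07° = 1e-05 × 111120 × 0.9814 ≈ 1.0905 m.
Error at 69.41° = 1e-05° × 111120 × cos 69.41° ≈ 1.1112 × 0.3517 = 0.39078 m.
So the lower-latitude error exceeds the higher by 1.0905 − 0.39078 = 0.69974 m.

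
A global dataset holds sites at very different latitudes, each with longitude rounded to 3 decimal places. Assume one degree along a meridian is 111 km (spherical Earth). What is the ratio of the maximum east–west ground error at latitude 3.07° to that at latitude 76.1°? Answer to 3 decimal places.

Rounding to 3 decimal places leaves the longitude within ±0.0005° of the true value.
At 3.07°: 0.0005° × 111000 × cos 3.07° = 0.0005 × 111000 × 0.9986 ≈ 55.42 m.
At 76.1°: 0.0005° × 111000 × cos 76.1° = 0.0005 × 111000 × 0.2402 ≈ 13.333 m.
The ratio reduces to cos 3.07° / cos 76.1° = 0.9986/0.2402 ≈ 4.1567.

4.157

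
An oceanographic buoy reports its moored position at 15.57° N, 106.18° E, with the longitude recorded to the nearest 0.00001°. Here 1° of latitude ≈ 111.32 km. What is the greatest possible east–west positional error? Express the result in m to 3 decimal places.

0.536 m

Rounding to 5 decimal places leaves the longitude within ±5e-06° of the true value.
One degree of longitude at 15.57° is 111320 × cos 15.57° ≈ 111320 × 0.9633 = 107235 m.
So at most 5e-06° × 107235 ≈ 0.536175 m east–west.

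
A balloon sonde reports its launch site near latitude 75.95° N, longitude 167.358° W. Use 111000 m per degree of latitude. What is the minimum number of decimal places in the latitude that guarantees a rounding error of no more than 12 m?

One degree of latitude covers 111000 m.
With N decimal places the half-ulp bound is 0.5·10⁻ᴺ°, or 0.5·10⁻ᴺ × 111000 m on the ground.
Need 0.5 × 111000 × 10⁻ᴺ ≤ 12 → 10⁻ᴺ ≤ 2.162e-04, so N ≥ 3.67.
At 3 places the error can reach 55.5 m, but 4 places keeps it to 5.55 m.

4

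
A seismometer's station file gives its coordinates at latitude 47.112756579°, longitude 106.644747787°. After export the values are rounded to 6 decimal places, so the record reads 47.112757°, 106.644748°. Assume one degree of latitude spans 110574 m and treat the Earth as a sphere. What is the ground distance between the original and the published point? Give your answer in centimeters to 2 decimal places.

4.92 centimeters

The latitude changed by -0.000000421° and the longitude by -0.000000213°.
N–S: -0.000000421° × 110574 m/° = -0.0465517 m.
E–W at 47.1128°: -0.000000213° × 110574 × cos 47.1128° = -0.000000213 × 110574 × 0.6806 ≈ -0.0160287 m.
Distance: √(0.0465517² + 0.0160287²) ≈ 0.0492339 m.
That is 0.0492339 m = 4.9234 cm.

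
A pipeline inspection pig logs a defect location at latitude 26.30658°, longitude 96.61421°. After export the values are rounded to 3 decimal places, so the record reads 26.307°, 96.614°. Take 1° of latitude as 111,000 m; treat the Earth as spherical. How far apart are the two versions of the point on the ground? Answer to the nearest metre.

Δlat = 26.30658 − 26.307 = -0.00042°; Δlon = 96.61421 − 96.614 = +0.00021°.
N–S: -0.00042° × 111000 m/° = -46.62 m.
East–west at this latitude: 0.00021° × 111000 × cos 26.307° ≈ 0.00021 × 99504 = 20.8958 m.
Distance: √(46.62² + 20.8958²) ≈ 51.0888 m.

51 metres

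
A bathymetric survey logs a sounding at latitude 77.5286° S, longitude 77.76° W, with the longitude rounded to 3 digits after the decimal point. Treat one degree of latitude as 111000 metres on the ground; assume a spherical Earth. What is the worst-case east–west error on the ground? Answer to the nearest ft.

Rounding to 3 decimal places leaves the longitude within ±0.0005° of the true value.
One degree of longitude at 77.5286° is 111000 × cos 77.5286° ≈ 111000 × 0.2160 = 23970.7 m.
Maximum E–W displacement: 0.0005 × 23970.7 = 11.9854 m.
Converting: 11.9854 m × 3.2808 ft/m ≈ 39.322 ft.

39 ft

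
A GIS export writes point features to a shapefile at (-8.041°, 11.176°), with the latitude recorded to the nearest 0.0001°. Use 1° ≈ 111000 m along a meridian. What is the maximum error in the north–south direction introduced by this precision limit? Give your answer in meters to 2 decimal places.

Rounding to 4 decimal places leaves the latitude within ±5e-05° of the true value.
Along the meridian that is 5e-05° × 111000 m/° = 5.55 m.

5.55 meters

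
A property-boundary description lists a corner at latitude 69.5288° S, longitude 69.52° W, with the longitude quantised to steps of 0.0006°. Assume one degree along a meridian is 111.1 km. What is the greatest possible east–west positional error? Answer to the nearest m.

With a 0.0006° grid the true value lies within half a step, ±0.0006°/2 = ±0.0003°, of the stored one.
One degree of longitude at 69.5288° is 111100 × cos 69.5288° ≈ 111100 × 0.3497 = 38855.7 m.
Maximum E–W displacement: 0.0003 × 38855.7 = 11.6567 m.

12 m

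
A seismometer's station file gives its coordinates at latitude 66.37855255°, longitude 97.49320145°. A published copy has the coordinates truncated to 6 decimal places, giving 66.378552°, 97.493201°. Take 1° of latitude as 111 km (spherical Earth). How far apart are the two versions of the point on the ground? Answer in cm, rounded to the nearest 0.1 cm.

6.4 cm

The latitude changed by +0.00000055° and the longitude by +0.00000045°.
North–south shift: 0.00000055 × 111000 = 0.06105 m.
East–west at this latitude: 0.00000045° × 111000 × cos 66.3786° ≈ 0.00000045 × 44476.8 = 0.0200146 m.
Hypotenuse of the two orthogonal shifts: √(0.06105² + 0.0200146²) = 0.0642471 m.
That is 0.0642471 m = 6.4247 cm.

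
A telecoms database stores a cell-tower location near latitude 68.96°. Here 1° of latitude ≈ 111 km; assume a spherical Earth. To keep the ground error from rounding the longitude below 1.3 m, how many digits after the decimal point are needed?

5

At 68.96° one degree of longitude covers 111000 × cos 68.96° ≈ 111000 × 0.3590 ≈ 39851.2 m.
N decimal places → at most half a unit in the last place, 0.5 × 10⁻ᴺ° = 39851.2/2 × 10⁻ᴺ m.
Setting 19925.6 × 10⁻ᴺ ≤ 1.3 gives 10ᴺ ≥ 1.533e+04, i.e. N ≥ 4.19.
At 4 places the error can reach 1.99 m, but 5 places keeps it to 0.199 m.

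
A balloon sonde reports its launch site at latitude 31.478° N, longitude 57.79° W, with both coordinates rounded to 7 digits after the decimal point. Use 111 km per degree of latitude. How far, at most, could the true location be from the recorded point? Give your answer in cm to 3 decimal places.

0.729 cm

Rounding to 7 decimal places leaves each coordinate within ±5e-08° of the true value.
Latitude error → 5e-08 × 111000 = 0.00555 m along the meridian.
Longitude error → 5e-08 × 111000 × cos 31.478° = 5e-08 × 111000 × 0.8528 ≈ 0.00473327 m.
The two errors are perpendicular, so the maximum displacement is √(0.00555² + 0.00473327²) ≈ 0.00729427 m.
That is 0.00729427 m = 0.72943 cm.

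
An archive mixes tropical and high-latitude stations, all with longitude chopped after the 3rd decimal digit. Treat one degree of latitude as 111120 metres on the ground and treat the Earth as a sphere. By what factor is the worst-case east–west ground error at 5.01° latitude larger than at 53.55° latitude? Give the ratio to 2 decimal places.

1.68

Truncating at 3 decimal places can drop up to a full unit in the last place, so the longitude may be off by as much as 0.001°.
Error at 5.01° = 0.001° × 111120 × cos 5.01° ≈ 111.12 × 0.9962 = 110.7 m.
Error at 53.55° = 0.001° × 111120 × cos 53.55° ≈ 111.12 × 0.5941 = 66.019 m.
Ratio: 110.7 / 66.019 = cos 5.01° / cos 53.55° ≈ 1.6767.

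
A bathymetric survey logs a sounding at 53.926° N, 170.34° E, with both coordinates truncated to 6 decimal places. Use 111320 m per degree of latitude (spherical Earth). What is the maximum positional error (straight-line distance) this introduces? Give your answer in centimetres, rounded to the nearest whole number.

13 centimetres

Truncating at 6 decimal places can drop up to a full unit in the last place, so each coordinate may be off by as much as 1e-06°.
North–south component: 1e-06° × 111320 = 0.11132 m.
East–west component at 53.926°: 1e-06° × 111320 × cos 53.926° ≈ 1e-06 × 65548.5 ≈ 0.0655485 m.
Worst case both components are at the extreme and orthogonal: √(0.11132² + 0.0655485²) ≈ 0.129185 m.
That is 0.129185 m = 12.918 cm.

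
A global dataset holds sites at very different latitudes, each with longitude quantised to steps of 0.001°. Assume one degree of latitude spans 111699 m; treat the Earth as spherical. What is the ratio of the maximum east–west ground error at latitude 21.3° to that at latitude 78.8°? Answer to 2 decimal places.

4.80

With a 0.001° grid the true value lies within half a step, ±0.001°/2 = ±0.0005°, of the stored one.
Error at 21.3° = 0.0005° × 111699 × cos 21.3° ≈ 55.849 × 0.9317 = 52.034 m.
At 78.8°: 0.0005° × 111699 × cos 78.8° = 0.0005 × 111699 × 0.1942 ≈ 10.848 m.
Ratio: 52.034 / 10.848 = cos 21.3° / cos 78.8° ≈ 4.7967.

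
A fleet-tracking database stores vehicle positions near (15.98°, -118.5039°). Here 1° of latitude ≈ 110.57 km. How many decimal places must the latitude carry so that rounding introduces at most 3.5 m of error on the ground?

5

One degree of latitude covers 110570 m.
N decimal places → at most half a unit in the last place, 0.5 × 10⁻ᴺ° = 110570/2 × 10⁻ᴺ m.
Need 0.5 × 110570 × 10⁻ᴺ ≤ 3.5 → 10⁻ᴺ ≤ 6.331e-05, so N ≥ 4.20.
So 5 decimal places suffice (0.553 m); 4 would allow up to 5.53 m.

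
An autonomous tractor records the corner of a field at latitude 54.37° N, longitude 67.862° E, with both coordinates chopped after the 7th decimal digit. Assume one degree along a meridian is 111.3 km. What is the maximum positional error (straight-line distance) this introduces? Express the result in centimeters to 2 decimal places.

Truncating at 7 decimal places can drop up to a full unit in the last place, so each coordinate may be off by as much as 1e-07°.
Latitude error → 1e-07 × 111300 = 0.01113 m along the meridian.
Longitude error → 1e-07 × 111300 × cos 54.37° = 1e-07 × 111300 × 0.5825 ≈ 0.00648377 m.
Worst case both components are at the extreme and orthogonal: √(0.01113² + 0.00648377²) ≈ 0.0128808 m.
That is 0.0128808 m = 1.2881 cm.

1.29 centimeters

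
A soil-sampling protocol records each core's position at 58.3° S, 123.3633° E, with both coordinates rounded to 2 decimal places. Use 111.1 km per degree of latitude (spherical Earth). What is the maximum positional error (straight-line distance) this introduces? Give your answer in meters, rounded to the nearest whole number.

628 meters

Rounding to 2 decimal places leaves each coordinate within ±0.005° of the true value.
Latitude error → 0.005 × 111100 = 555.5 m along the meridian.
E–W at 58.3°: 0.005° × 111100 × cos 58.3° = 0.005 × 111100 × 0.5255 ≈ 291.9 m.
Worst case both components are at the extreme and orthogonal: √(555.5² + 291.9²) ≈ 627.523 m.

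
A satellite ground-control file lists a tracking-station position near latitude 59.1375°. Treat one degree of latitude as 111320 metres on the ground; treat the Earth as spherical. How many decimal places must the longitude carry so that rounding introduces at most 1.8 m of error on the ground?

5 decimal places

At 59.1375° one degree of longitude covers 111320 × cos 59.1375° ≈ 111320 × 0.5130 ≈ 57104.9 m.
N decimal places → at most half a unit in the last place, 0.5 × 10⁻ᴺ° = 57104.9/2 × 10⁻ᴺ m.
Need 0.5 × 57104.9 × 10⁻ᴺ ≤ 1.8 → 10⁻ᴺ ≤ 6.304e-05, so N ≥ 4.20.
At 4 places the error can reach 2.86 m, but 5 places keeps it to 0.286 m.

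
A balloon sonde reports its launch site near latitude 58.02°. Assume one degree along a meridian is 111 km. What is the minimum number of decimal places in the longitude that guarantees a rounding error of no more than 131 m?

3 decimal places

At 58.02° one degree of longitude covers 111000 × cos 58.02° ≈ 111000 × 0.5296 ≈ 58788.2 m.
Rounding to N decimal places gives at most 0.5 × 10⁻ᴺ degrees of error, i.e. 0.5 × 10⁻ᴺ × 58788.2 m.
Need 0.5 × 58788.2 × 10⁻ᴺ ≤ 131 → 10⁻ᴺ ≤ 4.457e-03, so N ≥ 2.35.
At 2 places the error can reach 294 m, but 3 places keeps it to 29.4 m.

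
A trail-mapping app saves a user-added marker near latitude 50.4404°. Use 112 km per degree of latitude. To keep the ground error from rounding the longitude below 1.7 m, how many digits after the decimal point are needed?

At 50.4404° one degree of longitude covers 112000 × cos 50.4404° ≈ 112000 × 0.6369 ≈ 71330.6 m.
Rounding to N decimal places gives at most 0.5 × 10⁻ᴺ degrees of error, i.e. 0.5 × 10⁻ᴺ × 71330.6 m.
Setting 35665.3 × 10⁻ᴺ ≤ 1.7 gives 10ᴺ ≥ 2.098e+04, i.e. N ≥ 4.32.
At 4 places the error can reach 3.57 m, but 5 places keeps it to 0.357 m.

5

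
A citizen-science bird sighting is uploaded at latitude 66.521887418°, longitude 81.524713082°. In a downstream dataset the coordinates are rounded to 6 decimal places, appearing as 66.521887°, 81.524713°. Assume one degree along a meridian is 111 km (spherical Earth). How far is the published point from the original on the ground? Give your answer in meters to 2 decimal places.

0.05 meters

Δlat = 66.521887418 − 66.521887 = +0.000000418°; Δlon = 81.524713082 − 81.524713 = +0.000000082°.
N–S: 0.000000418° × 111000 m/° = 0.046398 m.
E–W at 66.5219°: 0.000000082° × 111000 × cos 66.5219° = 0.000000082 × 111000 × 0.3984 ≈ 0.00362623 m.
Distance: √(0.046398² + 0.00362623²) ≈ 0.0465395 m.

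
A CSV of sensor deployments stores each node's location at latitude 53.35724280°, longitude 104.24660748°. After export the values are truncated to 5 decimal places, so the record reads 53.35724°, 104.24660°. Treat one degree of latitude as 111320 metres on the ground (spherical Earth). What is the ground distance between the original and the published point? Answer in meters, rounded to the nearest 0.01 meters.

0.59 meters

The latitude changed by +0.00000280° and the longitude by +0.00000748°.
North–south shift: 0.00000280 × 111320 = 0.311696 m.
East–west at this latitude: 0.00000748° × 111320 × cos 53.3572° ≈ 0.00000748 × 66438.4 = 0.496959 m.
Combined displacement = (0.311696² + 0.496959²)^½ ≈ 0.58662 m.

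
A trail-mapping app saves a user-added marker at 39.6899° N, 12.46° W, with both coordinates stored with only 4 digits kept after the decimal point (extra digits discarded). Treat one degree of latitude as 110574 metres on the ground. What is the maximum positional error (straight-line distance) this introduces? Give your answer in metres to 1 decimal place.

14.0 metres

Truncating at 4 decimal places can drop up to a full unit in the last place, so each coordinate may be off by as much as 0.0001°.
Latitude error → 0.0001 × 110574 = 11.0574 m along the meridian.
Longitude error → 0.0001 × 110574 × cos 39.6899° = 0.0001 × 110574 × 0.7695 ≈ 8.5088 m.
Worst case both components are at the extreme and orthogonal: √(11.0574² + 8.5088²) ≈ 13.9523 m.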